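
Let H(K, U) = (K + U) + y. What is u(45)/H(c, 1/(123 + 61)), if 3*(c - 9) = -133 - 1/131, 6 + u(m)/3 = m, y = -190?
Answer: -313352/603485 ≈ -0.51924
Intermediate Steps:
u(m) = -18 + 3*m
c = -4629/131 (c = 9 + (-133 - 1/131)/3 = 9 + (1/3)*(-17424/131) = 9 - 5808/131 = -4629/131 ≈ -35.336)
H(K, U) = -190 + K + U (H(K, U) = (K + U) - 190 = -190 + K + U)
u(45)/H(c, 1/(123 + 61)) = (-18 + 3*45)/(-190 - 4629/131 + 1/(123 + 61)) = (-18 + 135)/(-190 - 4629/131 + 1/184) = 117/(-190 - 4629/131 + 1/184) = 117/(-5431365/24104) = 117*(-24104/5431365) = -313352/603485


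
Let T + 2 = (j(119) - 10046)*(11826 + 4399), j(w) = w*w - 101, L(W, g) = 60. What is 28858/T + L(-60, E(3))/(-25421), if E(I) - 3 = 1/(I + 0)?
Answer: -33766273/17612736482 ≈ -0.0019171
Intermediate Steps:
E(I) = 3 + 1/I (E(I) = 3 + 1/(I + 0) = 3 + 1/I)
j(w) = -101 + w**2 (j(w) = w**2 - 101 = -101 + w**2)
T = 65127148 (T = -2 + ((-101 + 119**2) - 10046)*(11826 + 4399) = -2 + ((-101 + 14161) - 10046)*16225 = -2 + (14060 - 10046)*16225 = -2 + 4014*16225 = -2 + 65127150 = 65127148)
28858/T + L(-60, E(3))/(-25421) = 28858/65127148 + 60/(-25421) = 28858*(1/65127148) + 60*(-1/25421) = 307/692842 - 60/25421 = -33766273/17612736482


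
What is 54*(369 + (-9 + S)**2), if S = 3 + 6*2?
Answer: 21870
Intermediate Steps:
S = 15 (S = 3 + 12 = 15)
54*(369 + (-9 + S)**2) = 54*(369 + (-9 + 15)**2) = 54*(369 + 6**2) = 54*(369 + 36) = 54*405 = 21870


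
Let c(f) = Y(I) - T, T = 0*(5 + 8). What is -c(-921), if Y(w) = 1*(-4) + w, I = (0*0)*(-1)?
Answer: 4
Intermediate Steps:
I = 0 (I = 0*(-1) = 0)
T = 0 (T = 0*13 = 0)
Y(w) = -4 + w
c(f) = -4 (c(f) = (-4 + 0) - 1*0 = -4 + 0 = -4)
-c(-921) = -1*(-4) = 4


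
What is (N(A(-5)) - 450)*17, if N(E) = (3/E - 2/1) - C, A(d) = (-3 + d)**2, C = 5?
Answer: -497165/64 ≈ -7768.2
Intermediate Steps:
N(E) = -7 + 3/E (N(E) = (3/E - 2/1) - 1*5 = (3/E - 2*1) - 5 = (3/E - 2) - 5 = (-2 + 3/E) - 5 = -7 + 3/E)
(N(A(-5)) - 450)*17 = ((-7 + 3/((-3 - 5)**2)) - 450)*17 = ((-7 + 3/((-8)**2)) - 450)*17 = ((-7 + 3/64) - 450)*17 = (-445/64 - 450)*17 = -29245/64*17 = -497165/64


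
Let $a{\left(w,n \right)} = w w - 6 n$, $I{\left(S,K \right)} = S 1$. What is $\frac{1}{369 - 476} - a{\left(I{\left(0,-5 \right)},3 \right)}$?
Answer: $\frac{1925}{107} \approx 17.991$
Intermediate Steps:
$I{\left(S,K \right)} = S$
$a{\left(w,n \right)} = w^{2} - 6 n$
$\frac{1}{369 - 476} - a{\left(I{\left(0,-5 \right)},3 \right)} = \frac{1}{369 - 476} - \left(0^{2} - 18\right) = \frac{1}{-107} - \left(0 - 18\right) = - \frac{1}{107} - -18 = - \frac{1}{107} + 18 = \frac{1925}{107}$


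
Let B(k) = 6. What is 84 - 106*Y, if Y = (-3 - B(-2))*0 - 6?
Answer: 720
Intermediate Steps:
Y = -6 (Y = (-3 - 1*6)*0 - 6 = (-3 - 6)*0 - 6 = -9*0 - 6 = 0 - 6 = -6)
84 - 106*Y = 84 - 106*(-6) = 84 + 636 = 720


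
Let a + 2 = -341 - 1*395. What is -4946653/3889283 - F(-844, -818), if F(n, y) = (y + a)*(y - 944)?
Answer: -10663143247829/3889283 ≈ -2.7417e+6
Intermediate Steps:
a = -738 (a = -2 + (-341 - 1*395) = -2 + (-341 - 395) = -2 - 736 = -738)
F(n, y) = (-944 + y)*(-738 + y) (F(n, y) = (y - 738)*(y - 944) = (-738 + y)*(-944 + y) = (-944 + y)*(-738 + y))
-4946653/3889283 - F(-844, -818) = -4946653/3889283 - (696672 + (-818)² - 1682*(-818)) = -4946653*1/3889283 - (696672 + 669124 + 1375876) = -4946653/3889283 - 1*2741672 = -4946653/3889283 - 2741672 = -10663143247829/3889283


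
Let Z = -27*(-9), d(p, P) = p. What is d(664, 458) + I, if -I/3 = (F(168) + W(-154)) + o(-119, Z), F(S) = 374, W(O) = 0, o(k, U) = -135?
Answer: -53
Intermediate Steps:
Z = 243
I = -717 (I = -3*((374 + 0) - 135) = -3*(374 - 135) = -3*239 = -717)
d(664, 458) + I = 664 - 717 = -53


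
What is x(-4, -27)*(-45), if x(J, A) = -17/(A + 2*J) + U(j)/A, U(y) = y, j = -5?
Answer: -634/21 ≈ -30.190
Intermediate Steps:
x(J, A) = -17/(A + 2*J) - 5/A
x(-4, -27)*(-45) = (2*(-11*(-27) - 5*(-4))/(-27*(-27 + 2*(-4))))*(-45) = (2*(-1/27)*(297 + 20)/(-27 - 8))*(-45) = (2*(-1/27)*317/(-35))*(-45) = (2*(-1/27)*(-1/35)*317)*(-45) = (634/945)*(-45) = -634/21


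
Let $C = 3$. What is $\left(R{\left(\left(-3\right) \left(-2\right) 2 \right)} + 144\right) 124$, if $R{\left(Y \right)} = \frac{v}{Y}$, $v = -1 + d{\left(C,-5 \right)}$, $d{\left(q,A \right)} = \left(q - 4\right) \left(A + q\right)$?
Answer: $\frac{53599}{3} \approx 17866.0$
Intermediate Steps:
$d{\left(q,A \right)} = \left(-4 + q\right) \left(A + q\right)$
$v = 1$ ($v = -1 - \left(7 - 9\right) = -1 + \left(9 + 20 - 12 - 15\right) = -1 + 2 = 1$)
$R{\left(Y \right)} = \frac{1}{Y}$ ($R{\left(Y \right)} = 1 \frac{1}{Y} = \frac{1}{Y}$)
$\left(R{\left(\left(-3\right) \left(-2\right) 2 \right)} + 144\right) 124 = \left(\frac{1}{\left(-3\right) \left(-2\right) 2} + 144\right) 124 = \left(\frac{1}{6 \cdot 2} + 144\right) 124 = \left(\frac{1}{12} + 144\right) 124 = \frac{1729}{12} \cdot 124 = \frac{53599}{3}$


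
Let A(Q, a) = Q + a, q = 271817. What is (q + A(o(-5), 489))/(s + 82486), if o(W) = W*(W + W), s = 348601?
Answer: 272356/431087 ≈ 0.63179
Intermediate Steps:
o(W) = 2*W**2 (o(W) = W*(2*W) = 2*W**2)
(q + A(o(-5), 489))/(s + 82486) = (271817 + (2*(-5)**2 + 489))/(348601 + 82486) = (271817 + (2*25 + 489))/431087 = (271817 + (50 + 489))*(1/431087) = (271817 + 539)*(1/431087) = 272356*(1/431087) = 272356/431087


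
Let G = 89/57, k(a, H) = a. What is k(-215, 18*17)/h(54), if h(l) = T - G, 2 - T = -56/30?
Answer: -20425/219 ≈ -93.265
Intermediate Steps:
G = 89/57 (G = 89*(1/57) = 89/57 ≈ 1.5614)
T = 58/15 (T = 2 - (-56)/30 = 2 - 1*(-28/15) = 2 + 28/15 = 58/15 ≈ 3.8667)
h(l) = 219/95 (h(l) = 58/15 - 1*89/57 = 58/15 - 89/57 = 219/95)
k(-215, 18*17)/h(54) = -215/219/95 = -215*95/219 = -20425/219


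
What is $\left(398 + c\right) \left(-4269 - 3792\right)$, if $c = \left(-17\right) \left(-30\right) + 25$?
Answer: $-7520913$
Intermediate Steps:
$c = 535$ ($c = 510 + 25 = 535$)
$\left(398 + c\right) \left(-4269 - 3792\right) = \left(398 + 535\right) \left(-4269 - 3792\right) = 933 \left(-8061\right) = -7520913$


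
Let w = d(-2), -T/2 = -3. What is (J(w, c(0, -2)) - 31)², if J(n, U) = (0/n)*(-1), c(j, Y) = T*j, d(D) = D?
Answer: 961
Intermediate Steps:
T = 6 (T = -2*(-3) = 6)
w = -2
c(j, Y) = 6*j
J(n, U) = 0 (J(n, U) = 0*(-1) = 0)
(J(w, c(0, -2)) - 31)² = (0 - 31)² = (-31)² = 961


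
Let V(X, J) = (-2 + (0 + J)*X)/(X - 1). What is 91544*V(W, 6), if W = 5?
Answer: 640808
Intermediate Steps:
V(X, J) = (-2 + J*X)/(-1 + X)
91544*V(W, 6) = 91544*((-2 + 6*5)/(-1 + 5)) = 91544*((-2 + 30)/4) = 91544*((1/4)*28) = 91544*7 = 640808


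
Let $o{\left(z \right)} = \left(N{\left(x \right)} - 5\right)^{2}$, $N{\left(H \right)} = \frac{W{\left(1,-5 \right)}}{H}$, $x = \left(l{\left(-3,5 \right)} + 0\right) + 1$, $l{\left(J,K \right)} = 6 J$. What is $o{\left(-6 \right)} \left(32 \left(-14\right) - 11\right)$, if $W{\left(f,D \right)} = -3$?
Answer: $- \frac{181548}{17} \approx -10679.0$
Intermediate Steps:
$x = -17$ ($x = \left(6 \left(-3\right) + 0\right) + 1 = \left(-18 + 0\right) + 1 = -18 + 1 = -17$)
$N{\left(H \right)} = - \frac{3}{H}$
$o{\left(z \right)} = \frac{6724}{289}$ ($o{\left(z \right)} = \left(- \frac{3}{-17} - 5\right)^{2} = \left(\left(-3\right) \left(- \frac{1}{17}\right) - 5\right)^{2} = \left(\frac{3}{17} - 5\right)^{2} = \left(- \frac{82}{17}\right)^{2} = \frac{6724}{289}$)
$o{\left(-6 \right)} \left(32 \left(-14\right) - 11\right) = \frac{6724 \left(32 \left(-14\right) - 11\right)}{289} = \frac{6724 \left(-448 - 11\right)}{289} = \frac{6724}{289} \left(-459\right) = - \frac{181548}{17}$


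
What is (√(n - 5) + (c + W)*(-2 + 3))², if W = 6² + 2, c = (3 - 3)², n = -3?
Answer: 1436 + 152*I*√2 ≈ 1436.0 + 214.96*I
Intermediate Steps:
c = 0 (c = 0² = 0)
W = 38 (W = 36 + 2 = 38)
(√(n - 5) + (c + W)*(-2 + 3))² = (√(-3 - 5) + (0 + 38)*(-2 + 3))² = (√(-8) + 38*1)² = (2*I*√2 + 38)² = (38 + 2*I*√2)²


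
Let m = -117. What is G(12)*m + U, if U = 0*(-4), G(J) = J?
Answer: -1404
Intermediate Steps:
U = 0
G(12)*m + U = 12*(-117) + 0 = -1404 + 0 = -1404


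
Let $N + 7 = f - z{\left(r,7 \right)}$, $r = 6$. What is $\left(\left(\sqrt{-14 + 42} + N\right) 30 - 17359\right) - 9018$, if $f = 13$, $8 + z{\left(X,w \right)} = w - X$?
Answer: $-25987 + 60 \sqrt{7} \approx -25828.0$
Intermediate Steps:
$z{\left(X,w \right)} = -8 + w - X$ ($z{\left(X,w \right)} = -8 - \left(X - w\right) = -8 + w - X$)
$N = 13$ ($N = -7 + \left(13 - \left(-8 + 7 - 6\right)\right) = -7 + \left(13 - -7\right) = -7 + \left(13 + 7\right) = -7 + 20 = 13$)
$\left(\left(\sqrt{-14 + 42} + N\right) 30 - 17359\right) - 9018 = \left(\left(\sqrt{-14 + 42} + 13\right) 30 - 17359\right) - 9018 = \left(\left(\sqrt{28} + 13\right) 30 - 17359\right) - 9018 = \left(\left(2 \sqrt{7} + 13\right) 30 - 17359\right) - 9018 = \left(\left(13 + 2 \sqrt{7}\right) 30 - 17359\right) - 9018 = \left(\left(390 + 60 \sqrt{7}\right) - 17359\right) - 9018 = \left(-16969 + 60 \sqrt{7}\right) - 9018 = -25987 + 60 \sqrt{7}$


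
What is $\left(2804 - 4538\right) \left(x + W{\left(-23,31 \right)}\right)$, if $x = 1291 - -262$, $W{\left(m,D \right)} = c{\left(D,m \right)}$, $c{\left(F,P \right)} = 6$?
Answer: $-2703306$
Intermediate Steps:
$W{\left(m,D \right)} = 6$
$x = 1553$ ($x = 1291 + 262 = 1553$)
$\left(2804 - 4538\right) \left(x + W{\left(-23,31 \right)}\right) = \left(2804 - 4538\right) \left(1553 + 6\right) = \left(-1734\right) 1559 = -2703306$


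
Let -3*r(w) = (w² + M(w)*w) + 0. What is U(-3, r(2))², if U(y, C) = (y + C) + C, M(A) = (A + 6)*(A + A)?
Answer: 21025/9 ≈ 2336.1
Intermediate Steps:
M(A) = 2*A*(6 + A) (M(A) = (6 + A)*(2*A) = 2*A*(6 + A))
r(w) = -w²/3 - 2*w²*(6 + w)/3 (r(w) = -((w² + (2*w*(6 + w))*w) + 0)/3 = -((w² + 2*w²*(6 + w)) + 0)/3 = -(w² + 2*w²*(6 + w))/3 = -w²/3 - 2*w²*(6 + w)/3)
U(y, C) = y + 2*C (U(y, C) = (C + y) + C = y + 2*C)
U(-3, r(2))² = (-3 + 2*(-⅓*2²*(13 + 2*2)))² = (-3 + 2*(-⅓*4*(13 + 4)))² = (-3 + 2*(-⅓*4*17))² = (-3 + 2*(-68/3))² = (-3 - 136/3)² = (-145/3)² = 21025/9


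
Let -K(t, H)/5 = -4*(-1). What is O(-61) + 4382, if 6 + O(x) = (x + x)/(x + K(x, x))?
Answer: 354578/81 ≈ 4377.5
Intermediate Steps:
K(t, H) = -20 (K(t, H) = -(-20)*(-1) = -5*4 = -20)
O(x) = -6 + 2*x/(-20 + x) (O(x) = -6 + (x + x)/(x - 20) = -6 + (2*x)/(-20 + x) = -6 + 2*x/(-20 + x))
O(-61) + 4382 = 4*(30 - 1*(-61))/(-20 - 61) + 4382 = 4*(30 + 61)/(-81) + 4382 = 4*(-1/81)*91 + 4382 = -364/81 + 4382 = 354578/81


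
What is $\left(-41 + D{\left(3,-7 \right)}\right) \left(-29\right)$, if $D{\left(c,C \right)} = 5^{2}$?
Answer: $464$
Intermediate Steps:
$D{\left(c,C \right)} = 25$
$\left(-41 + D{\left(3,-7 \right)}\right) \left(-29\right) = \left(-41 + 25\right) \left(-29\right) = \left(-16\right) \left(-29\right) = 464$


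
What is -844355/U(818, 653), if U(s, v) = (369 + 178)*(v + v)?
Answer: -844355/714382 ≈ -1.1819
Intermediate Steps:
U(s, v) = 1094*v (U(s, v) = 547*(2*v) = 1094*v)
-844355/U(818, 653) = -844355/(1094*653) = -844355/714382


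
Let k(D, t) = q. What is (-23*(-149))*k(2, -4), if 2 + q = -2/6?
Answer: -23989/3 ≈ -7996.3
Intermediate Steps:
q = -7/3 (q = -2 - 2/6 = -2 - 2*⅙ = -2 - ⅓ = -7/3 ≈ -2.3333)
k(D, t) = -7/3
(-23*(-149))*k(2, -4) = -23*(-149)*(-7/3) = 3427*(-7/3) = -23989/3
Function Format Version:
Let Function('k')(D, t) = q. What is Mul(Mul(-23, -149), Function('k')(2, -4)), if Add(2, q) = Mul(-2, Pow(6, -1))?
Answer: Rational(-23989, 3) ≈ -7996.3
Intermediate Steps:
q = Rational(-7, 3) (q = Add(-2, Mul(-2, Pow(6, -1))) = Add(-2, Mul(-2, Rational(1, 6))) = Add(-2, Rational(-1, 3)) = Rational(-7, 3) ≈ -2.3333)
Function('k')(D, t) = Rational(-7, 3)
Mul(Mul(-23, -149), Function('k')(2, -4)) = Mul(Mul(-23, -149), Rational(-7, 3)) = Mul(3427, Rational(-7, 3)) = Rational(-23989, 3)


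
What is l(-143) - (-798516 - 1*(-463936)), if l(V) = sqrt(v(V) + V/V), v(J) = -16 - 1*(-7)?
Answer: 334580 + 2*I*sqrt(2) ≈ 3.3458e+5 + 2.8284*I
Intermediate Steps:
v(J) = -9 (v(J) = -16 + 7 = -9)
l(V) = 2*I*sqrt(2) (l(V) = sqrt(-9 + V/V) = sqrt(-9 + 1) = sqrt(-8) = 2*I*sqrt(2))
l(-143) - (-798516 - 1*(-463936)) = 2*I*sqrt(2) - (-798516 - 1*(-463936)) = 2*I*sqrt(2) - (-798516 + 463936) = 2*I*sqrt(2) - 1*(-334580) = 2*I*sqrt(2) + 334580 = 334580 + 2*I*sqrt(2)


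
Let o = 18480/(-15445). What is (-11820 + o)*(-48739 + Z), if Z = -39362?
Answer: 3217067571276/3089 ≈ 1.0415e+9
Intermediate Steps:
o = -3696/3089 (o = 18480*(-1/15445) = -3696/3089 ≈ -1.1965)
(-11820 + o)*(-48739 + Z) = (-11820 - 3696/3089)*(-48739 - 39362) = -36515676/3089*(-88101) = 3217067571276/3089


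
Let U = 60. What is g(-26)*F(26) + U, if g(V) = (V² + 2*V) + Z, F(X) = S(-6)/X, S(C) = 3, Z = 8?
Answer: 1728/13 ≈ 132.92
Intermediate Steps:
F(X) = 3/X
g(V) = 8 + V² + 2*V (g(V) = (V² + 2*V) + 8 = 8 + V² + 2*V)
g(-26)*F(26) + U = (8 + (-26)² + 2*(-26))*(3/26) + 60 = (8 + 676 - 52)*(3*(1/26)) + 60 = 632*(3/26) + 60 = 948/13 + 60 = 1728/13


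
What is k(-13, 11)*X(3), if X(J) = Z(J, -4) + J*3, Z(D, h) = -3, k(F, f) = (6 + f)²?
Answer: 1734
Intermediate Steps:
X(J) = -3 + 3*J (X(J) = -3 + J*3 = -3 + 3*J)
k(-13, 11)*X(3) = (6 + 11)²*(-3 + 3*3) = 17²*(-3 + 9) = 289*6 = 1734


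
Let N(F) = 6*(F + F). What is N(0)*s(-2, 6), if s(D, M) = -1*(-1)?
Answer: 0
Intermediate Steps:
N(F) = 12*F (N(F) = 6*(2*F) = 12*F)
s(D, M) = 1
N(0)*s(-2, 6) = (12*0)*1 = 0*1 = 0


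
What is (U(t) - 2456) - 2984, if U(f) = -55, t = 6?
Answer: -5495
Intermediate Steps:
(U(t) - 2456) - 2984 = (-55 - 2456) - 2984 = -2511 - 2984 = -5495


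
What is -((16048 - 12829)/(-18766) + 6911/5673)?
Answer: -111430439/106459518 ≈ -1.0467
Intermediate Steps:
-((16048 - 12829)/(-18766) + 6911/5673) = -(3219*(-1/18766) + 6911*(1/5673)) = -(-3219/18766 + 6911/5673) = -1*111430439/106459518 = -111430439/106459518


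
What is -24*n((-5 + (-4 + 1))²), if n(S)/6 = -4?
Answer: 576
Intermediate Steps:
n(S) = -24 (n(S) = 6*(-4) = -24)
-24*n((-5 + (-4 + 1))²) = -24*(-24) = 576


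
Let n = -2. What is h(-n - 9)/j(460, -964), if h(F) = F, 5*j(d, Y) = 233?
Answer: -35/233 ≈ -0.15021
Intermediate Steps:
j(d, Y) = 233/5 (j(d, Y) = (⅕)*233 = 233/5)
h(-n - 9)/j(460, -964) = (-1*(-2) - 9)/(233/5) = (2 - 9)*(5/233) = -7*5/233 = -35/233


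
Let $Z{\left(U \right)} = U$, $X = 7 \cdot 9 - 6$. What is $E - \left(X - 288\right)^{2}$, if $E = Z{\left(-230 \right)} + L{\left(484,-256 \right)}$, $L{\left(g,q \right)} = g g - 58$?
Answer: $180607$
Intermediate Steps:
$X = 57$ ($X = 63 - 6 = 57$)
$L{\left(g,q \right)} = -58 + g^{2}$ ($L{\left(g,q \right)} = g^{2} - 58 = -58 + g^{2}$)
$E = 233968$ ($E = -230 - \left(58 - 484^{2}\right) = -230 + \left(-58 + 234256\right) = -230 + 234198 = 233968$)
$E - \left(X - 288\right)^{2} = 233968 - \left(57 - 288\right)^{2} = 233968 - \left(-231\right)^{2} = 233968 - 53361 = 180607$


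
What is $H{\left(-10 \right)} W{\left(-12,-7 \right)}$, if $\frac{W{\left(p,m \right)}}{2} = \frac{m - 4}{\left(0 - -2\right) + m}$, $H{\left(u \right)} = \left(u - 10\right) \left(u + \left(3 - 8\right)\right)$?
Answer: $1320$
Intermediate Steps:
$H{\left(u \right)} = \left(-10 + u\right) \left(-5 + u\right)$ ($H{\left(u \right)} = \left(-10 + u\right) \left(u - 5\right) = \left(-10 + u\right) \left(-5 + u\right)$)
$W{\left(p,m \right)} = \frac{2 \left(-4 + m\right)}{2 + m}$ ($W{\left(p,m \right)} = 2 \frac{m - 4}{\left(0 - -2\right) + m} = 2 \frac{-4 + m}{\left(0 + 2\right) + m} = 2 \frac{-4 + m}{2 + m} = \frac{2 \left(-4 + m\right)}{2 + m}$)
$H{\left(-10 \right)} W{\left(-12,-7 \right)} = \left(50 + \left(-10\right)^{2} - -150\right) \frac{2 \left(-4 - 7\right)}{2 - 7} = \left(50 + 100 + 150\right) 2 \frac{1}{-5} \left(-11\right) = 300 \cdot 2 \left(- \frac{1}{5}\right) \left(-11\right) = 300 \cdot \frac{22}{5} = 1320$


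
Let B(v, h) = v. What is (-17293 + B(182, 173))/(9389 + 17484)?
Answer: -17111/26873 ≈ -0.63674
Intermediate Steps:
(-17293 + B(182, 173))/(9389 + 17484) = (-17293 + 182)/(9389 + 17484) = -17111/26873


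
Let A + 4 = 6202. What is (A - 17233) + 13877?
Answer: 2842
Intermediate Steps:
A = 6198 (A = -4 + 6202 = 6198)
(A - 17233) + 13877 = (6198 - 17233) + 13877 = -11035 + 13877 = 2842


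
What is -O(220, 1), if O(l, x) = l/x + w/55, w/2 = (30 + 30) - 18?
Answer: -12184/55 ≈ -221.53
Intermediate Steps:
w = 84 (w = 2*((30 + 30) - 18) = 2*(60 - 18) = 2*42 = 84)
O(l, x) = 84/55 + l/x (O(l, x) = l/x + 84/55 = 84/55 + l/x)
-O(220, 1) = -(84/55 + 220/1) = -(84/55 + 220*1) = -(84/55 + 220) = -1*12184/55 = -12184/55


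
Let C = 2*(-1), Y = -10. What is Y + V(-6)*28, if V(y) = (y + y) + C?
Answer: -402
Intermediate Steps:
C = -2
V(y) = -2 + 2*y (V(y) = (y + y) - 2 = 2*y - 2 = -2 + 2*y)
Y + V(-6)*28 = -10 + (-2 + 2*(-6))*28 = -10 + (-2 - 12)*28 = -10 - 14*28 = -10 - 392 = -402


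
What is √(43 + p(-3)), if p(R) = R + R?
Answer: √37 ≈ 6.0828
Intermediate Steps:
p(R) = 2*R
√(43 + p(-3)) = √(43 + 2*(-3)) = √(43 - 6) = √37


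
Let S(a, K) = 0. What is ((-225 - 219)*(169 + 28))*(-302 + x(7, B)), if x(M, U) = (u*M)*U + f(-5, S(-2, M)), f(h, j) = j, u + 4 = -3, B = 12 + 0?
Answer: 77846520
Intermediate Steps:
B = 12
u = -7 (u = -4 - 3 = -7)
x(M, U) = -7*M*U (x(M, U) = (-7*M)*U + 0 = -7*M*U + 0 = -7*M*U)
((-225 - 219)*(169 + 28))*(-302 + x(7, B)) = ((-225 - 219)*(169 + 28))*(-302 - 7*7*12) = (-444*197)*(-302 - 588) = -87468*(-890) = 77846520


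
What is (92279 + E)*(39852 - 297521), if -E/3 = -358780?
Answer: -301116889111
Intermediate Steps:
E = 1076340 (E = -3*(-358780) = 1076340)
(92279 + E)*(39852 - 297521) = (92279 + 1076340)*(39852 - 297521) = 1168619*(-257669) = -301116889111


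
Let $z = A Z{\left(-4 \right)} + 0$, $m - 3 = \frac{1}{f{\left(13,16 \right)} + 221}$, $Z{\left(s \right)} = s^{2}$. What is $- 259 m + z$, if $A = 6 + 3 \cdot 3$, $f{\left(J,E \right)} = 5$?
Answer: $- \frac{121621}{226} \approx -538.15$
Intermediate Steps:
$m = \frac{679}{226}$ ($m = 3 + \frac{1}{5 + 221} = 3 + \frac{1}{226} = \frac{679}{226} \approx 3.0044$)
$A = 15$ ($A = 6 + 9 = 15$)
$z = 240$ ($z = 15 \left(-4\right)^{2} + 0 = 15 \cdot 16 + 0 = 240 + 0 = 240$)
$- 259 m + z = \left(-259\right) \frac{679}{226} + 240 = - \frac{175861}{226} + 240 = - \frac{121621}{226}$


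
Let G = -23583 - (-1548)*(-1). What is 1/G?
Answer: -1/25131 ≈ -3.9792e-5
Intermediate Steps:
G = -25131 (G = -23583 - 387*4 = -23583 - 1548 = -25131)
1/G = 1/(-25131) = -1/25131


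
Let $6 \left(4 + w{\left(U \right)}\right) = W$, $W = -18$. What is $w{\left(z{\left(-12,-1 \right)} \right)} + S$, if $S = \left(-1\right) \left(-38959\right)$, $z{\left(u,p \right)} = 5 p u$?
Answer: $38952$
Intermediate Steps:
$z{\left(u,p \right)} = 5 p u$
$w{\left(U \right)} = -7$ ($w{\left(U \right)} = -4 + \frac{1}{6} \left(-18\right) = -4 - 3 = -7$)
$S = 38959$
$w{\left(z{\left(-12,-1 \right)} \right)} + S = -7 + 38959 = 38952$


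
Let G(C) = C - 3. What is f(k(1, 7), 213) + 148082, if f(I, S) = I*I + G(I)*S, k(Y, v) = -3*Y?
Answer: 146813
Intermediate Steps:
G(C) = -3 + C
f(I, S) = I² + S*(-3 + I) (f(I, S) = I*I + (-3 + I)*S = I² + S*(-3 + I))
f(k(1, 7), 213) + 148082 = ((-3*1)² + 213*(-3 - 3*1)) + 148082 = ((-3)² + 213*(-3 - 3)) + 148082 = (9 + 213*(-6)) + 148082 = (9 - 1278) + 148082 = -1269 + 148082 = 146813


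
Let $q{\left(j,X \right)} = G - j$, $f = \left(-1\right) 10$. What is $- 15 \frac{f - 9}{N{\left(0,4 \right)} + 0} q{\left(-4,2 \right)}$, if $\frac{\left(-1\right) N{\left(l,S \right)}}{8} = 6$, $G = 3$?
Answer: $- \frac{665}{16} \approx -41.563$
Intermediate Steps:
$N{\left(l,S \right)} = -48$ ($N{\left(l,S \right)} = \left(-8\right) 6 = -48$)
$f = -10$
$q{\left(j,X \right)} = 3 - j$
$- 15 \frac{f - 9}{N{\left(0,4 \right)} + 0} q{\left(-4,2 \right)} = - 15 \frac{-10 - 9}{-48 + 0} \left(3 - -4\right) = - 15 \left(- \frac{19}{-48}\right) \left(3 + 4\right) = - 15 \left(\left(-19\right) \left(- \frac{1}{48}\right)\right) 7 = \left(-15\right) \frac{19}{48} \cdot 7 = \left(- \frac{95}{16}\right) 7 = - \frac{665}{16}$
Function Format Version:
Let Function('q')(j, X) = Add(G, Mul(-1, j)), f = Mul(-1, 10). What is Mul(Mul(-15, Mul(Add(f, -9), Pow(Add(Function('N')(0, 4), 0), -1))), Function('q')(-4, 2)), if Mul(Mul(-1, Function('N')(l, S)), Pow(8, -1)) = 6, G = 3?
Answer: Rational(-665, 16) ≈ -41.563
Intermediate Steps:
Function('N')(l, S) = -48 (Function('N')(l, S) = Mul(-8, 6) = -48)
f = -10
Function('q')(j, X) = Add(3, Mul(-1, j))
Mul(Mul(-15, Mul(Add(f, -9), Pow(Add(Function('N')(0, 4), 0), -1))), Function('q')(-4, 2)) = Mul(Mul(-15, Mul(Add(-10, -9), Pow(Add(-48, 0), -1))), Add(3, Mul(-1, -4))) = Mul(Mul(-15, Mul(-19, Pow(-48, -1))), Add(3, 4)) = Mul(Mul(-15, Mul(-19, Rational(-1, 48))), 7) = Mul(Mul(-15, Rational(19, 48)), 7) = Mul(Rational(-95, 16), 7) = Rational(-665, 16)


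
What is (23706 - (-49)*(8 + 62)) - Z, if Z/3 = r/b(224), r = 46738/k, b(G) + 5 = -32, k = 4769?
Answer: 4788368822/176453 ≈ 27137.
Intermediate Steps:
b(G) = -37 (b(G) = -5 - 32 = -37)
r = 46738/4769 ≈ 9.8004
Z = -140214/176453 (Z = 3*((46738/4769)/(-37)) = 3*((46738/4769)*(-1/37)) = 3*(-46738/176453) = -140214/176453 ≈ -0.79463)
(23706 - (-49)*(8 + 62)) - Z = (23706 - (-49)*(8 + 62)) - 1*(-140214/176453) = (23706 - (-49)*70) + 140214/176453 = (23706 - 1*(-3430)) + 140214/176453 = (23706 + 3430) + 140214/176453 = 27136 + 140214/176453 = 4788368822/176453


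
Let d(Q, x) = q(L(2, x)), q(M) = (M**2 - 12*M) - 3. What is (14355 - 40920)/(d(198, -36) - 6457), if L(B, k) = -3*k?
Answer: -26565/3908 ≈ -6.7976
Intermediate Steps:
q(M) = -3 + M**2 - 12*M
d(Q, x) = -3 + 9*x**2 + 36*x (d(Q, x) = -3 + (-3*x)**2 - (-36)*x = -3 + 9*x**2 + 36*x)
(14355 - 40920)/(d(198, -36) - 6457) = (14355 - 40920)/((-3 + 9*(-36)**2 + 36*(-36)) - 6457) = -26565/((-3 + 9*1296 - 1296) - 6457) = -26565/((-3 + 11664 - 1296) - 6457) = -26565/(10365 - 6457) = -26565/3908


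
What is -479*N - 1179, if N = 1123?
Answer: -539096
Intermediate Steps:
-479*N - 1179 = -479*1123 - 1179 = -537917 - 1179 = -539096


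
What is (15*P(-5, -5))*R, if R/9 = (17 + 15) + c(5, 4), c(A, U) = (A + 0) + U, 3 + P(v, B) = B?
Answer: -44280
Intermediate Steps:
P(v, B) = -3 + B
c(A, U) = A + U
R = 369 (R = 9*((17 + 15) + (5 + 4)) = 9*(32 + 9) = 9*41 = 369)
(15*P(-5, -5))*R = (15*(-3 - 5))*369 = (15*(-8))*369 = -120*369 = -44280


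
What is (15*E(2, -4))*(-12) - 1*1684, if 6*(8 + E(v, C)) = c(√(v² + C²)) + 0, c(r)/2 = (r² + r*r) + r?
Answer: -2644 - 120*√5 ≈ -2912.3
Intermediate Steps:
c(r) = 2*r + 4*r² (c(r) = 2*((r² + r*r) + r) = 2*((r² + r²) + r) = 2*(2*r² + r) = 2*(r + 2*r²) = 2*r + 4*r²)
E(v, C) = -8 + √(C² + v²)*(1 + 2*√(C² + v²))/3 (E(v, C) = -8 + (2*√(v² + C²)*(1 + 2*√(v² + C²)) + 0)/6 = -8 + (2*√(C² + v²)*(1 + 2*√(C² + v²)) + 0)/6 = -8 + (2*√(C² + v²)*(1 + 2*√(C² + v²)))/6 = -8 + √(C² + v²)*(1 + 2*√(C² + v²))/3)
(15*E(2, -4))*(-12) - 1*1684 = (15*(-8 + √((-4)² + 2²)/3 + (⅔)*(-4)² + (⅔)*2²))*(-12) - 1*1684 = (15*(-8 + √(16 + 4)/3 + (⅔)*16 + (⅔)*4))*(-12) - 1684 = (15*(-8 + √20/3 + 32/3 + 8/3))*(-12) - 1684 = (15*(-8 + (2*√5)/3 + 32/3 + 8/3))*(-12) - 1684 = (15*(-8 + 2*√5/3 + 32/3 + 8/3))*(-12) - 1684 = (15*(16/3 + 2*√5/3))*(-12) - 1684 = (80 + 10*√5)*(-12) - 1684 = (-960 - 120*√5) - 1684 = -2644 - 120*√5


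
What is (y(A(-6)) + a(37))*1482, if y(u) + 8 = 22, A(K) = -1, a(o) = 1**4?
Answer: 22230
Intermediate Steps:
a(o) = 1
y(u) = 14 (y(u) = -8 + 22 = 14)
(y(A(-6)) + a(37))*1482 = (14 + 1)*1482 = 15*1482 = 22230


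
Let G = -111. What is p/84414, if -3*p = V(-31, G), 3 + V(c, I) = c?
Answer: 17/126621 ≈ 0.00013426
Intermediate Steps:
V(c, I) = -3 + c
p = 34/3 (p = -(-3 - 31)/3 = -⅓*(-34) = 34/3 ≈ 11.333)
p/84414 = (34/3)/84414 = (34/3)*(1/84414) = 17/126621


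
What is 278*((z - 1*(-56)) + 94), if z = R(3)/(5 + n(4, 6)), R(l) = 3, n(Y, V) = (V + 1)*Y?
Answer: 458978/11 ≈ 41725.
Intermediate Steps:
n(Y, V) = Y*(1 + V) (n(Y, V) = (1 + V)*Y = Y*(1 + V))
z = 1/11 (z = 3/(5 + 4*(1 + 6)) = 3/(5 + 4*7) = 3/(5 + 28) = 3/33 = (1/33)*3 = 1/11 ≈ 0.090909)
278*((z - 1*(-56)) + 94) = 278*((1/11 - 1*(-56)) + 94) = 278*((1/11 + 56) + 94) = 278*(617/11 + 94) = 278*(1651/11) = 458978/11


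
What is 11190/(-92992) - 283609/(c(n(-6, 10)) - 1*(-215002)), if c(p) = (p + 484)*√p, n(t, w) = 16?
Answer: -7200405127/5044862496 ≈ -1.4273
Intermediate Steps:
c(p) = √p*(484 + p) (c(p) = (484 + p)*√p = √p*(484 + p))
11190/(-92992) - 283609/(c(n(-6, 10)) - 1*(-215002)) = 11190/(-92992) - 283609/(√16*(484 + 16) - 1*(-215002)) = 11190*(-1/92992) - 283609/(4*500 + 215002) = -5595/46496 - 283609/(2000 + 215002) = -5595/46496 - 283609/217002 = -7200405127/5044862496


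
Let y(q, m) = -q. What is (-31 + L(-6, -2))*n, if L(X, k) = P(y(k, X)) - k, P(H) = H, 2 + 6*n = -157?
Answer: 1431/2 ≈ 715.50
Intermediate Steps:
n = -53/2 (n = -⅓ + (⅙)*(-157) = -⅓ - 157/6 = -53/2 ≈ -26.500)
L(X, k) = -2*k (L(X, k) = -k - k = -2*k)
(-31 + L(-6, -2))*n = (-31 - 2*(-2))*(-53/2) = (-31 + 4)*(-53/2) = -27*(-53/2) = 1431/2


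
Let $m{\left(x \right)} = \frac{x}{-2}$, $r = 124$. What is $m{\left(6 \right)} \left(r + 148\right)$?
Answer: $-816$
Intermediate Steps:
$m{\left(x \right)} = - \frac{x}{2}$ ($m{\left(x \right)} = x \left(- \frac{1}{2}\right) = - \frac{x}{2}$)
$m{\left(6 \right)} \left(r + 148\right) = \left(- \frac{1}{2}\right) 6 \left(124 + 148\right) = \left(-3\right) 272 = -816$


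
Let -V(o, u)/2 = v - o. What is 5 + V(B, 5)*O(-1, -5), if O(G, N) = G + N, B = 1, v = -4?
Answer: -55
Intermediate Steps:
V(o, u) = 8 + 2*o (V(o, u) = -2*(-4 - o) = 8 + 2*o)
5 + V(B, 5)*O(-1, -5) = 5 + (8 + 2*1)*(-1 - 5) = 5 + (8 + 2)*(-6) = 5 + 10*(-6) = 5 - 60 = -55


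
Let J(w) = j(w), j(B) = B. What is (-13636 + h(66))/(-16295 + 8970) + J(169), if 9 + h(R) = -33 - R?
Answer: 1251669/7325 ≈ 170.88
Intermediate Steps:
J(w) = w
h(R) = -42 - R (h(R) = -9 + (-33 - R) = -42 - R)
(-13636 + h(66))/(-16295 + 8970) + J(169) = (-13636 + (-42 - 1*66))/(-16295 + 8970) + 169 = (-13636 + (-42 - 66))/(-7325) + 169 = (-13636 - 108)*(-1/7325) + 169 = -13744*(-1/7325) + 169 = 13744/7325 + 169 = 1251669/7325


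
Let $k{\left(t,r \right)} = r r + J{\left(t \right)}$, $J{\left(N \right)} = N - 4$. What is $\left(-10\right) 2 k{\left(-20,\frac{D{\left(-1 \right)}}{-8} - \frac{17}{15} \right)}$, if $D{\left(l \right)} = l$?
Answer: $\frac{330959}{720} \approx 459.67$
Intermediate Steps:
$J{\left(N \right)} = -4 + N$
$k{\left(t,r \right)} = -4 + t + r^{2}$ ($k{\left(t,r \right)} = r r + \left(-4 + t\right) = r^{2} + \left(-4 + t\right) = -4 + t + r^{2}$)
$\left(-10\right) 2 k{\left(-20,\frac{D{\left(-1 \right)}}{-8} - \frac{17}{15} \right)} = \left(-10\right) 2 \left(-4 - 20 + \left(- \frac{1}{-8} - \frac{17}{15}\right)^{2}\right) = - 20 \left(-4 - 20 + \left(\left(-1\right) \left(- \frac{1}{8}\right) - \frac{17}{15}\right)^{2}\right) = - 20 \left(-4 - 20 + \left(\frac{1}{8} - \frac{17}{15}\right)^{2}\right) = - 20 \left(-4 - 20 + \left(- \frac{121}{120}\right)^{2}\right) = - 20 \left(-4 - 20 + \frac{14641}{14400}\right) = \left(-20\right) \left(- \frac{330959}{14400}\right) = \frac{330959}{720}$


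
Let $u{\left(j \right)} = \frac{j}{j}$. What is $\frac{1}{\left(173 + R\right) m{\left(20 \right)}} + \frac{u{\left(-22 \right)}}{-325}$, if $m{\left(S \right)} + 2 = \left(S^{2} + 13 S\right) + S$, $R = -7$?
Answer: $- \frac{112223}{36578100} \approx -0.003068$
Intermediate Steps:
$u{\left(j \right)} = 1$
$m{\left(S \right)} = -2 + S^{2} + 14 S$ ($m{\left(S \right)} = -2 + \left(\left(S^{2} + 13 S\right) + S\right) = -2 + \left(S^{2} + 14 S\right) = -2 + S^{2} + 14 S$)
$\frac{1}{\left(173 + R\right) m{\left(20 \right)}} + \frac{u{\left(-22 \right)}}{-325} = \frac{1}{\left(173 - 7\right) \left(-2 + 20^{2} + 14 \cdot 20\right)} + 1 \frac{1}{-325} = \frac{1}{166 \left(-2 + 400 + 280\right)} + 1 \left(- \frac{1}{325}\right) = \frac{1}{166 \cdot 678} - \frac{1}{325} = \frac{1}{166} \cdot \frac{1}{678} - \frac{1}{325} = \frac{1}{112548} - \frac{1}{325} = - \frac{112223}{36578100}$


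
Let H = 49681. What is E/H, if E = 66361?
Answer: 66361/49681 ≈ 1.3357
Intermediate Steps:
E/H = 66361/49681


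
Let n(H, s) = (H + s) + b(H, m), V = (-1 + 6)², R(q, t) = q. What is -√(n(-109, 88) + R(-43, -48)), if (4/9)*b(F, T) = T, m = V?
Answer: -I*√31/2 ≈ -2.7839*I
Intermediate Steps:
V = 25 (V = 5² = 25)
m = 25
b(F, T) = 9*T/4
n(H, s) = 225/4 + H + s (n(H, s) = (H + s) + (9/4)*25 = (H + s) + 225/4 = 225/4 + H + s)
-√(n(-109, 88) + R(-43, -48)) = -√((225/4 - 109 + 88) - 43) = -√(141/4 - 43) = -√(-31/4) = -I*√31/2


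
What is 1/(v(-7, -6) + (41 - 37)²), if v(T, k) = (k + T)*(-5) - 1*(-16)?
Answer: 1/97 ≈ 0.010309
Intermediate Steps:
v(T, k) = 16 - 5*T - 5*k (v(T, k) = (T + k)*(-5) + 16 = (-5*T - 5*k) + 16 = 16 - 5*T - 5*k)
1/(v(-7, -6) + (41 - 37)²) = 1/((16 - 5*(-7) - 5*(-6)) + (41 - 37)²) = 1/((16 + 35 + 30) + 4²) = 1/(81 + 16) = 1/97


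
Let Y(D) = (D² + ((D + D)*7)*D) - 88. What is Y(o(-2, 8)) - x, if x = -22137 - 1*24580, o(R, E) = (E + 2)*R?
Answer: 52629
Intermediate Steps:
o(R, E) = R*(2 + E) (o(R, E) = (2 + E)*R = R*(2 + E))
x = -46717 (x = -22137 - 24580 = -46717)
Y(D) = -88 + 15*D² (Y(D) = (D² + ((2*D)*7)*D) - 88 = (D² + (14*D)*D) - 88 = (D² + 14*D²) - 88 = 15*D² - 88 = -88 + 15*D²)
Y(o(-2, 8)) - x = (-88 + 15*(-2*(2 + 8))²) - 1*(-46717) = (-88 + 15*(-2*10)²) + 46717 = (-88 + 15*(-20)²) + 46717 = (-88 + 15*400) + 46717 = (-88 + 6000) + 46717 = 5912 + 46717 = 52629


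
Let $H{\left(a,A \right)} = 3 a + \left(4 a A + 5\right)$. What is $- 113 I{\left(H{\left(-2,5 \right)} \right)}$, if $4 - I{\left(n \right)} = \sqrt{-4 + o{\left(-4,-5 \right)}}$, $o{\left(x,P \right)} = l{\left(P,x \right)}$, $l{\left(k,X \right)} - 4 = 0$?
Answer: $-452$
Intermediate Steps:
$l{\left(k,X \right)} = 4$ ($l{\left(k,X \right)} = 4 + 0 = 4$)
$o{\left(x,P \right)} = 4$
$H{\left(a,A \right)} = 5 + 3 a + 4 A a$ ($H{\left(a,A \right)} = 3 a + \left(4 A a + 5\right) = 3 a + \left(5 + 4 A a\right) = 5 + 3 a + 4 A a$)
$I{\left(n \right)} = 4$ ($I{\left(n \right)} = 4 - \sqrt{-4 + 4} = 4 - \sqrt{0} = 4 - 0 = 4 + 0 = 4$)
$- 113 I{\left(H{\left(-2,5 \right)} \right)} = \left(-113\right) 4 = -452$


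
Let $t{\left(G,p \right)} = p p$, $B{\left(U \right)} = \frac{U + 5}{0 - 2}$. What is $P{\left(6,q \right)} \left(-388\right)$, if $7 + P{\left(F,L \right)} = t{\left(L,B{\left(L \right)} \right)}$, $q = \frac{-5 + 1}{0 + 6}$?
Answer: $\frac{8051}{9} \approx 894.56$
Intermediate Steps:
$B{\left(U \right)} = - \frac{5}{2} - \frac{U}{2}$ ($B{\left(U \right)} = \frac{5 + U}{-2} = \left(5 + U\right) \left(- \frac{1}{2}\right) = - \frac{5}{2} - \frac{U}{2}$)
$t{\left(G,p \right)} = p^{2}$
$q = - \frac{2}{3}$ ($q = - \frac{4}{6} = \left(-4\right) \frac{1}{6} = - \frac{2}{3} \approx -0.66667$)
$P{\left(F,L \right)} = -7 + \left(- \frac{5}{2} - \frac{L}{2}\right)^{2}$
$P{\left(6,q \right)} \left(-388\right) = \left(-7 + \frac{\left(5 - \frac{2}{3}\right)^{2}}{4}\right) \left(-388\right) = \left(-7 + \frac{\left(\frac{13}{3}\right)^{2}}{4}\right) \left(-388\right) = \left(-7 + \frac{1}{4} \cdot \frac{169}{9}\right) \left(-388\right) = \left(-7 + \frac{169}{36}\right) \left(-388\right) = \left(- \frac{83}{36}\right) \left(-388\right) = \frac{8051}{9}$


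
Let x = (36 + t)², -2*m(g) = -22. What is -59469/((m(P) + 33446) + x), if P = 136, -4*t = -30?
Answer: -237876/141397 ≈ -1.6823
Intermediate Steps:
t = 15/2 (t = -¼*(-30) = 15/2 ≈ 7.5000)
m(g) = 11 (m(g) = -½*(-22) = 11)
x = 7569/4 (x = (36 + 15/2)² = (87/2)² = 7569/4 ≈ 1892.3)
-59469/((m(P) + 33446) + x) = -59469/((11 + 33446) + 7569/4) = -59469/(33457 + 7569/4) = -59469/141397/4 = -59469*4/141397 = -237876/141397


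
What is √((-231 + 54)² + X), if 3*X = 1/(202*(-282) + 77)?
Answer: 2*√228115666896837/170661 ≈ 177.00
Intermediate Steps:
X = -1/170661 (X = 1/(3*(202*(-282) + 77)) = 1/(3*(-56964 + 77)) = (⅓)/(-56887) = (⅓)*(-1/56887) = -1/170661 ≈ -5.8596e-6)
√((-231 + 54)² + X) = √((-231 + 54)² - 1/170661) = √((-177)² - 1/170661) = √(31329 - 1/170661) = √(5346638468/170661) = 2*√228115666896837/170661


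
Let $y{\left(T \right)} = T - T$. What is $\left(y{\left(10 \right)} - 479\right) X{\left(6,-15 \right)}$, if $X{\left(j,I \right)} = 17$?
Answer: $-8143$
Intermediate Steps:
$y{\left(T \right)} = 0$
$\left(y{\left(10 \right)} - 479\right) X{\left(6,-15 \right)} = \left(0 - 479\right) 17 = \left(-479\right) 17 = -8143$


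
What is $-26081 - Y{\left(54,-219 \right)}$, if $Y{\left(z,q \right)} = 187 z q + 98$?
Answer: $2185283$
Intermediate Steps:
$Y{\left(z,q \right)} = 98 + 187 q z$ ($Y{\left(z,q \right)} = 187 q z + 98 = 98 + 187 q z$)
$-26081 - Y{\left(54,-219 \right)} = -26081 - \left(98 + 187 \left(-219\right) 54\right) = -26081 - \left(98 - 2211462\right) = -26081 - -2211364 = -26081 + 2211364 = 2185283$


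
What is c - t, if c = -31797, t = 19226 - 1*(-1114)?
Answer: -52137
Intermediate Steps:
t = 20340 (t = 19226 + 1114 = 20340)
c - t = -31797 - 1*20340 = -31797 - 20340 = -52137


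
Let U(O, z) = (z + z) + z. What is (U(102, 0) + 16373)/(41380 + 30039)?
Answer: 16373/71419 ≈ 0.22925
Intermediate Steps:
U(O, z) = 3*z (U(O, z) = 2*z + z = 3*z)
(U(102, 0) + 16373)/(41380 + 30039) = (3*0 + 16373)/(41380 + 30039) = (0 + 16373)/71419 = 16373*(1/71419) = 16373/71419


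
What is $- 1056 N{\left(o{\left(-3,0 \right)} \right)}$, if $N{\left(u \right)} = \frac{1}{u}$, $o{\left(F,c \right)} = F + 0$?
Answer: $352$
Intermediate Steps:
$o{\left(F,c \right)} = F$
$- 1056 N{\left(o{\left(-3,0 \right)} \right)} = - \frac{1056}{-3} = - \frac{1056 \left(-1\right)}{3} = \left(-1\right) \left(-352\right) = 352$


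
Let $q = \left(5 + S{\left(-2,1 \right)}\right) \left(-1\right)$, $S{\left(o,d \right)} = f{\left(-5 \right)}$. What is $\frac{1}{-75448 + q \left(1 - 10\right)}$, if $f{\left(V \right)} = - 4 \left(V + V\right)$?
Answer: $- \frac{1}{75043} \approx -1.3326 \cdot 10^{-5}$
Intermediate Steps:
$f{\left(V \right)} = - 8 V$ ($f{\left(V \right)} = - 4 \cdot 2 V = - 8 V$)
$S{\left(o,d \right)} = 40$ ($S{\left(o,d \right)} = \left(-8\right) \left(-5\right) = 40$)
$q = -45$ ($q = \left(5 + 40\right) \left(-1\right) = 45 \left(-1\right) = -45$)
$\frac{1}{-75448 + q \left(1 - 10\right)} = \frac{1}{-75448 - 45 \left(1 - 10\right)} = \frac{1}{-75448 - -405} = \frac{1}{-75448 + 405} = \frac{1}{-75043} = - \frac{1}{75043}$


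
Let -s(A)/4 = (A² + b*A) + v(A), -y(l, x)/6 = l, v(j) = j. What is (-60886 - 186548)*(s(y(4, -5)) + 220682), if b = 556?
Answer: -67264932900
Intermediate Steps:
y(l, x) = -6*l
s(A) = -2228*A - 4*A² (s(A) = -4*((A² + 556*A) + A) = -4*(A² + 557*A) = -2228*A - 4*A²)
(-60886 - 186548)*(s(y(4, -5)) + 220682) = (-60886 - 186548)*(4*(-6*4)*(-557 - (-6)*4) + 220682) = -247434*(4*(-24)*(-557 - 1*(-24)) + 220682) = -247434*(4*(-24)*(-557 + 24) + 220682) = -247434*(4*(-24)*(-533) + 220682) = -247434*(51168 + 220682) = -247434*271850 = -67264932900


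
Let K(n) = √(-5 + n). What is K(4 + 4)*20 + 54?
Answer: 54 + 20*√3 ≈ 88.641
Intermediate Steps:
K(4 + 4)*20 + 54 = √(-5 + (4 + 4))*20 + 54 = √(-5 + 8)*20 + 54 = √3*20 + 54 = 20*√3 + 54 = 54 + 20*√3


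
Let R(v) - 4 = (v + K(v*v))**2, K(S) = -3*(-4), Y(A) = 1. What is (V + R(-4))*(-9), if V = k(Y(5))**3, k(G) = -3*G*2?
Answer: 1332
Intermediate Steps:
K(S) = 12
k(G) = -6*G
V = -216 (V = (-6*1)**3 = (-6)**3 = -216)
R(v) = 4 + (12 + v)**2 (R(v) = 4 + (v + 12)**2 = 4 + (12 + v)**2)
(V + R(-4))*(-9) = (-216 + (4 + (12 - 4)**2))*(-9) = (-216 + (4 + 8**2))*(-9) = (-216 + (4 + 64))*(-9) = (-216 + 68)*(-9) = -148*(-9) = 1332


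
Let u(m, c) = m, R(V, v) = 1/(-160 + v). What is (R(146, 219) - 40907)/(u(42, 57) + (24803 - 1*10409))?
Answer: -67042/23659 ≈ -2.8337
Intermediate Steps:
(R(146, 219) - 40907)/(u(42, 57) + (24803 - 1*10409)) = (1/(-160 + 219) - 40907)/(42 + (24803 - 1*10409)) = (1/59 - 40907)/(42 + (24803 - 10409)) = (1/59 - 40907)/(42 + 14394) = -2413512/59/14436 = -2413512/59*1/14436 = -67042/23659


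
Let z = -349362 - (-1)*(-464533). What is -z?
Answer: 813895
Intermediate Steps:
z = -813895 (z = -349362 - 1*464533 = -349362 - 464533 = -813895)
-z = -1*(-813895) = 813895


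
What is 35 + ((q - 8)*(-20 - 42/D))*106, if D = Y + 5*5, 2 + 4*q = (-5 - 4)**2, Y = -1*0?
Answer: -674186/25 ≈ -26967.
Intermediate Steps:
Y = 0
q = 79/4 (q = -1/2 + (-5 - 4)**2/4 = -1/2 + (1/4)*(-9)**2 = -1/2 + (1/4)*81 = -1/2 + 81/4 = 79/4 ≈ 19.750)
D = 25 (D = 0 + 5*5 = 0 + 25 = 25)
35 + ((q - 8)*(-20 - 42/D))*106 = 35 + ((79/4 - 8)*(-20 - 42/25))*106 = 35 + (47*(-20 - 42*1/25)/4)*106 = 35 + (47*(-20 - 42/25)/4)*106 = 35 + ((47/4)*(-542/25))*106 = 35 - 12737/50*106 = 35 - 675061/25 = -674186/25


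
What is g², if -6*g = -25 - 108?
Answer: 17689/36 ≈ 491.36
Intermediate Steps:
g = 133/6 (g = -(-25 - 108)/6 = -⅙*(-133) = 133/6 ≈ 22.167)
g² = (133/6)² = 17689/36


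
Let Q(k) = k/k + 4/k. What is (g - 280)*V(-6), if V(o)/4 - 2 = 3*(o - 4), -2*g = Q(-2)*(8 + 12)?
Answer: 30240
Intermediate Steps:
Q(k) = 1 + 4/k
g = 10 (g = -(4 - 2)/(-2)*(8 + 12)/2 = -(-½*2)*20/2 = -(-1)*20/2 = -½*(-20) = 10)
V(o) = -40 + 12*o (V(o) = 8 + 4*(3*(o - 4)) = 8 + 4*(3*(-4 + o)) = 8 + 4*(-12 + 3*o) = 8 + (-48 + 12*o) = -40 + 12*o)
(g - 280)*V(-6) = (10 - 280)*(-40 + 12*(-6)) = -270*(-40 - 72) = -270*(-112) = 30240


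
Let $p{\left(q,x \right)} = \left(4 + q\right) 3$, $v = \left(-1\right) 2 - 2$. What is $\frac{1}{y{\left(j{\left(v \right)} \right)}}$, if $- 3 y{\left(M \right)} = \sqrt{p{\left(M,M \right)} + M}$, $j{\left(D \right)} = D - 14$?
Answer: $\frac{i \sqrt{15}}{10} \approx 0.3873 i$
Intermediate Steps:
$v = -4$ ($v = -2 - 2 = -4$)
$p{\left(q,x \right)} = 12 + 3 q$
$j{\left(D \right)} = -14 + D$
$y{\left(M \right)} = - \frac{\sqrt{12 + 4 M}}{3}$ ($y{\left(M \right)} = - \frac{\sqrt{\left(12 + 3 M\right) + M}}{3} = - \frac{\sqrt{12 + 4 M}}{3}$)
$\frac{1}{y{\left(j{\left(v \right)} \right)}} = \frac{1}{\left(- \frac{2}{3}\right) \sqrt{3 - 18}} = \frac{1}{\left(- \frac{2}{3}\right) \sqrt{-15}} = \frac{1}{\left(- \frac{2}{3}\right) i \sqrt{15}} = \frac{i \sqrt{15}}{10}$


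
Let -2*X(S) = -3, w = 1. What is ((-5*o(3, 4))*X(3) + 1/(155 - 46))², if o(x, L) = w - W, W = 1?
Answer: 1/11881 ≈ 8.4168e-5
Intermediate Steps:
o(x, L) = 0 (o(x, L) = 1 - 1*1 = 1 - 1 = 0)
X(S) = 3/2 (X(S) = -½*(-3) = 3/2)
((-5*o(3, 4))*X(3) + 1/(155 - 46))² = (-5*0*(3/2) + 1/(155 - 46))² = (0*(3/2) + 1/109)² = (0 + 1/109)² = (1/109)² = 1/11881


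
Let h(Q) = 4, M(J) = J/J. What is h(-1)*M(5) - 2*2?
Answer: 0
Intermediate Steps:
M(J) = 1
h(-1)*M(5) - 2*2 = 4*1 - 2*2 = 4 - 4 = 0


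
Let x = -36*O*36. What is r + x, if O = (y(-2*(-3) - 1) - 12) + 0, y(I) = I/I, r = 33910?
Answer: 48166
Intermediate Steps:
y(I) = 1
O = -11 (O = (1 - 12) + 0 = -11 + 0 = -11)
x = 14256 (x = -36*(-11)*36 = 396*36 = 14256)
r + x = 33910 + 14256 = 48166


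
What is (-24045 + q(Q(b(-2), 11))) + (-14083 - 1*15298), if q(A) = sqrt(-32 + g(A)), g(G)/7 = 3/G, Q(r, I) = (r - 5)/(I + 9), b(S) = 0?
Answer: -53426 + 2*I*sqrt(29) ≈ -53426.0 + 10.77*I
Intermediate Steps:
Q(r, I) = (-5 + r)/(9 + I)
g(G) = 21/G (g(G) = 7*(3/G) = 21/G)
q(A) = sqrt(-32 + 21/A)
(-24045 + q(Q(b(-2), 11))) + (-14083 - 1*15298) = (-24045 + sqrt(-32 + 21/(((-5 + 0)/(9 + 11))))) + (-14083 - 1*15298) = (-24045 + sqrt(-32 + 21/((-5/20)))) + (-14083 - 15298) = (-24045 + sqrt(-32 + 21/(((1/20)*(-5))))) - 29381 = (-24045 + sqrt(-32 + 21/(-1/4))) - 29381 = (-24045 + sqrt(-32 + 21*(-4))) - 29381 = (-24045 + sqrt(-32 - 84)) - 29381 = (-24045 + sqrt(-116)) - 29381 = (-24045 + 2*I*sqrt(29)) - 29381 = -53426 + 2*I*sqrt(29)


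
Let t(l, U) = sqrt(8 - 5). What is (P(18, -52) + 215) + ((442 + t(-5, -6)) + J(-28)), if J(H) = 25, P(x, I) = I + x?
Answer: 648 + sqrt(3) ≈ 649.73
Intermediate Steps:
t(l, U) = sqrt(3)
(P(18, -52) + 215) + ((442 + t(-5, -6)) + J(-28)) = ((-52 + 18) + 215) + ((442 + sqrt(3)) + 25) = (-34 + 215) + (467 + sqrt(3)) = 181 + (467 + sqrt(3)) = 648 + sqrt(3)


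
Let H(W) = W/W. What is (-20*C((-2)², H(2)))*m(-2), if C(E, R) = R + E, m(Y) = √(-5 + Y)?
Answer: -100*I*√7 ≈ -264.58*I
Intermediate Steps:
H(W) = 1
C(E, R) = E + R
(-20*C((-2)², H(2)))*m(-2) = (-20*((-2)² + 1))*√(-5 - 2) = (-20*(4 + 1))*√(-7) = (-20*5)*(I*√7) = -100*I*√7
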